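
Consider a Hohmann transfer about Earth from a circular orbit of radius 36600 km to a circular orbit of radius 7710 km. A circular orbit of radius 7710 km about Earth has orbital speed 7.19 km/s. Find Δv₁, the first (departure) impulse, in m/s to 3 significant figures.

Δv₁ = 1350 m/s

From the circular-orbit relation v² = μ/r at r = 7710 km: μ = v²r = (7.19)² × 7710 = 3.98577×10^5 km³/s².
Semi-major axis of the transfer orbit: a_t = (36600 + 7710)/2 = 22155 km.
On the circular orbit at r = 36600 km, v_c = √(μ/r) = 3.300 km/s.
Transfer-orbit speed at the same r (vis-viva, a = a_t): v_t = √[μ(2/r − 1/a_t)] = 1.947 km/s.
Δv₁ = |v_t − v_c| = |1.947 − 3.300| = 1.353 km/s.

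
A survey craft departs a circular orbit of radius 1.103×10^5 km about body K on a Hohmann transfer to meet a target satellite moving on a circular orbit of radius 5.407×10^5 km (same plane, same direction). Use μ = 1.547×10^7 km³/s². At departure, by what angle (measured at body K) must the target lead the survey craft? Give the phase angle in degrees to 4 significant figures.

Transfer-ellipse semi-major axis a_t = (r₁ + r₂)/2 = (1.103×10^5 + 5.407×10^5)/2 = 3.255×10^5 km.
Transfer time t = π√(a_t³/μ) = 1.48331×10^5 s.
Target angular speed ω₂ = √(μ/r₂³) = 9.89260×10^-6 rad/s.
Angle swept by the target during transfer: ω₂·t = 1.46738 rad = 84.07°.
The survey craft traverses 180° on the transfer ellipse, so the target must lead by 180° − 84.07° = 95.93°.

φ = 95.93°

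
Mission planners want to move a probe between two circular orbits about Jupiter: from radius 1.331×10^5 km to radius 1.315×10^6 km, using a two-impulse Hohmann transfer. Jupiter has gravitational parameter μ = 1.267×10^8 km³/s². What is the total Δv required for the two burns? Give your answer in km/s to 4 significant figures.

Δv = 16.33 km/s

The Hohmann ellipse has a_t = (r₁ + r₂)/2 = 7.2405×10^5 km.
At r₁ the circular-orbit speed is v₁ = √(μ/r₁) = 30.853 km/s.
On the transfer ellipse at r₁, vis-viva equation gives v_p = √[μ(2/r₁ − 1/a_t)] = 41.579 km/s.
First burn Δv₁ = |v_p − v₁| = 10.726 km/s.
At r₂, v₂ = √(μ/r₂) = 9.8158 km/s.
Transfer-orbit speed at r₂: v_a = √[μ(2/r₂ − 1/a_t)] = 4.2085 km/s.
Second burn Δv₂ = |v₂ − v_a| = 5.6073 km/s.
Δv = Δv₁ + Δv₂ = 10.726 + 5.6073 = 16.33 km/s.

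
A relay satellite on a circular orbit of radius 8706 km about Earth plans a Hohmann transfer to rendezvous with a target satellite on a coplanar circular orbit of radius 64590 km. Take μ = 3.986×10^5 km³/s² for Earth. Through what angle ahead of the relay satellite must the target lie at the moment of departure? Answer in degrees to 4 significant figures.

Semi-major axis of the transfer orbit: a_t = (8706 + 64590)/2 = 36648 km.
Transfer time t = π√(a_t³/μ) = 34911 s.
The target's mean motion on its circular orbit is ω₂ = √(μ/r₂³) = 3.8461×10^-5 rad/s.
Angle swept by the target during transfer: ω₂·t = 1.3427 rad = 76.93°.
Arrival is 180° from departure on the ellipse, so φ = 180° − 76.93° = 103.1°.

φ = 103.1°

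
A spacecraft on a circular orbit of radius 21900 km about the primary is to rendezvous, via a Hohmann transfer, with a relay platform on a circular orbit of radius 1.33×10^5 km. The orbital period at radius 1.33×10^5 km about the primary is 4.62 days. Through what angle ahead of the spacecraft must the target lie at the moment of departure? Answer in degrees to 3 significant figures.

From Kepler's third law T² = 4π²r³/μ at r = 1.33×10^5 km, T = 4.62 days = 4.62 × 86400 s = 3.99168×10^5 s: μ = 4π²r³/T² = 5.82912×10^5 km³/s².
The Hohmann ellipse has a_t = (r₁ + r₂)/2 = 77450 km.
The half-period of the transfer ellipse is t = π√(a_t³/μ) = 88691 s.
The target's mean motion on its circular orbit is ω₂ = √(μ/r₂³) = 1.5741×10^-5 rad/s.
Angle swept by the target during transfer: ω₂·t = 1.3961 rad = 79.99°.
The spacecraft traverses 180° on the transfer ellipse, so the target must lead by 180° − 79.99° = 100°.

φ = 100°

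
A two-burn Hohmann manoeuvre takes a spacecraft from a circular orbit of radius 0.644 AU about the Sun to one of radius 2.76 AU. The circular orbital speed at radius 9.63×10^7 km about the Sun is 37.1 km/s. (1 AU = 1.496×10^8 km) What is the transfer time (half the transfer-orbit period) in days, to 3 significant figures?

From the circular-orbit relation v² = μ/r at r = 9.63×10^7 km: μ = v²r = (37.1)² × 9.63×10^7 = 1.32548×10^11 km³/s².
In km: r₁ = 0.644 × 1.496×10^8 = 9.63424×10^7 km; r₂ = 2.76 × 1.496×10^8 = 4.12896×10^8 km.
Semi-major axis of the transfer orbit: a_t = (9.63424×10^7 + 4.12896×10^8)/2 = 2.546192×10^8 km.
Half the transfer-orbit period gives t = π√(a_t³/μ) = 3.506×10^7 s.
Converting: 3.506×10^7 s ÷ 86400 s/day = 406 days.

t = 406 days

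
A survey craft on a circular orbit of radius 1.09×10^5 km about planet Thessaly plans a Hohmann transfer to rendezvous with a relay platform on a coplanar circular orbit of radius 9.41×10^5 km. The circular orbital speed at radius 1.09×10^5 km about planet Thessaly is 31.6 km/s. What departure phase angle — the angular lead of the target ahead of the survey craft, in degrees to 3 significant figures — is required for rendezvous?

From the circular-orbit relation v² = μ/r at r = 1.09×10^5 km: μ = v²r = (31.6)² × 1.09×10^5 = 1.08843×10^8 km³/s².
The Hohmann ellipse has a_t = (r₁ + r₂)/2 = 5.250×10^5 km.
The half-period of the transfer ellipse is t = π√(a_t³/μ) = 1.1455×10^5 s.
The target's mean motion on its circular orbit is ω₂ = √(μ/r₂³) = 1.1429×10^-5 rad/s.
Angle swept by the target during transfer: ω₂·t = 1.3092 rad = 75.01°.
The survey craft traverses 180° on the transfer ellipse, so the target must lead by 180° − 75.01° = 105°.

φ = 105°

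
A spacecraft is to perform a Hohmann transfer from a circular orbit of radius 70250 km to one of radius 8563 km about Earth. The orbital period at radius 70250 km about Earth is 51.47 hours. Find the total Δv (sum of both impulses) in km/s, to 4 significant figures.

From Kepler's third law T² = 4π²r³/μ at r = 70250 km, T = 51.47 hours = 51.47 × 3600 s = 1.85292×10^5 s: μ = 4π²r³/T² = 3.98644×10^5 km³/s².
The Hohmann ellipse has a_t = (r₁ + r₂)/2 = 39406.5 km.
At r₁ the circular-orbit speed is v₁ = √(μ/r₁) = 2.382 km/s.
On the transfer ellipse at r₁, v² = μ(2/r − 1/a) gives v_a = √[μ(2/r₁ − 1/a_t)] = 1.110 km/s.
First burn Δv₁ = |v_a − v₁| = 1.272 km/s.
Circular speed at r₂: v₂ = √(μ/r₂) = 6.823 km/s.
Transfer-orbit speed at r₂: v_p = √[μ(2/r₂ − 1/a_t)] = 9.110 km/s.
Second burn Δv₂ = |v₂ − v_p| = 2.287 km/s.
Total Δv = Δv₁ + Δv₂ = 3.559 km/s.

Δv = 3.559 km/s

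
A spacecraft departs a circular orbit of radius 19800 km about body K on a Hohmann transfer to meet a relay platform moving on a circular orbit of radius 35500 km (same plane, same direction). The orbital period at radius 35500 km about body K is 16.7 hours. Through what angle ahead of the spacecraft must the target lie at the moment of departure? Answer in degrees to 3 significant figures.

From Kepler's third law T² = 4π²r³/μ at r = 35500 km, T = 16.7 hours = 16.7 × 3600 s = 60120 s: μ = 4π²r³/T² = 4.88660×10^5 km³/s².
Semi-major axis of the transfer orbit: a_t = (19800 + 35500)/2 = 27650 km.
Transfer time t = π√(a_t³/μ) = 20660 s.
Target angular speed ω₂ = √(μ/r₂³) = 1.045×10^-4 rad/s.
Angle swept by the target during transfer: ω₂·t = 2.159 rad = 123.7°.
Arrival is 180° from departure on the ellipse, so φ = 180° − 123.7° = 56.3°.

φ = 56.3°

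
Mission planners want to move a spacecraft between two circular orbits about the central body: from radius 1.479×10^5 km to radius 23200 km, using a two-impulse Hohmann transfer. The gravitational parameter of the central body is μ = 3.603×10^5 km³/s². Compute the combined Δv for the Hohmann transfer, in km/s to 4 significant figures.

The Hohmann ellipse has a_t = (r₁ + r₂)/2 = 85550 km.
Circular speed at r₁: v₁ = √(μ/r₁) = √(3.603×10^5/1.479×10^5) = 1.5608 km/s.
On the transfer ellipse at r₁, vis-viva gives v_a = √[μ(2/r₁ − 1/a_t)] = 0.81280 km/s.
First burn Δv₁ = |v_a − v₁| = 0.7480 km/s.
Circular speed at r₂: v₂ = √(μ/r₂) = 3.941 km/s.
Transfer-orbit speed at r₂: v_p = √[μ(2/r₂ − 1/a_t)] = 5.182 km/s.
Second burn Δv₂ = |v₂ − v_p| = 1.241 km/s.
Total Δv = Δv₁ + Δv₂ = 1.989 km/s.

Δv = 1.989 km/s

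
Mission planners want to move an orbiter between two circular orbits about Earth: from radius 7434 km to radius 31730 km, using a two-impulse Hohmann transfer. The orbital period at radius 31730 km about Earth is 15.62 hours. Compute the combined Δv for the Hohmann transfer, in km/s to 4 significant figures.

From Kepler's third law T² = 4π²r³/μ at r = 31730 km, T = 15.62 hours = 15.62 × 3600 s = 56232 s: μ = 4π²r³/T² = 3.98844×10^5 km³/s².
The Hohmann ellipse has a_t = (r₁ + r₂)/2 = 19582 km.
Circular speed at r₁: v₁ = √(μ/r₁) = √(3.98844×10^5/7434) = 7.325 km/s.
Transfer-orbit speed at r₁ (vis-viva): v_p = √[μ(2/r₁ − 1/a_t)] = 9.324 km/s.
First burn Δv₁ = |v_p − v₁| = 1.999 km/s.
Circular speed at r₂: v₂ = √(μ/r₂) = 3.545 km/s.
Transfer-orbit speed at r₂: v_a = √[μ(2/r₂ − 1/a_t)] = 2.184 km/s.
Second burn Δv₂ = |v₂ − v_a| = 1.361 km/s.
Δv = Δv₁ + Δv₂ = 1.999 + 1.361 = 3.360 km/s.

Δv = 3.360 km/s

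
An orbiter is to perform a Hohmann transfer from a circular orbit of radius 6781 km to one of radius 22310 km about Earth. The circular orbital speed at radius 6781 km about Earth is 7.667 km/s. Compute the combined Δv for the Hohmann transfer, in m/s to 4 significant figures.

Δv = 3169 m/s

From the circular-orbit relation v² = μ/r at r = 6781 km: μ = v²r = (7.667)² × 6781 = 3.98607×10^5 km³/s².
Transfer-ellipse semi-major axis a_t = (r₁ + r₂)/2 = (6781 + 22310)/2 = 14545.5 km.
Circular speed at r₁: v₁ = √(μ/r₁) = √(3.98607×10^5/6781) = 7.667 km/s.
Transfer-orbit speed at r₁ (vis-viva): v_p = √[μ(2/r₁ − 1/a_t)] = 9.495 km/s.
First burn Δv₁ = |v_p − v₁| = 1.828 km/s.
Circular speed at r₂: v₂ = √(μ/r₂) = 4.227 km/s.
Transfer-orbit speed at r₂: v_a = √[μ(2/r₂ − 1/a_t)] = 2.886 km/s.
Second burn Δv₂ = |v₂ − v_a| = 1.341 km/s.
Δv = Δv₁ + Δv₂ = 1.828 + 1.341 = 3.169 km/s.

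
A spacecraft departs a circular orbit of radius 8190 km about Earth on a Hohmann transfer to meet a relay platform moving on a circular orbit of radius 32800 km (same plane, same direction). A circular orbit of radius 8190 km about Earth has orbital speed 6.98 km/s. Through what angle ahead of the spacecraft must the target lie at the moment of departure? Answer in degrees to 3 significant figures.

φ = 91.1°

From the circular-orbit relation v² = μ/r at r = 8190 km: μ = v²r = (6.98)² × 8190 = 3.99020×10^5 km³/s².
Semi-major axis of the transfer orbit: a_t = (8190 + 32800)/2 = 20495 km.
The half-period of the transfer ellipse is t = π√(a_t³/μ) = 14592 s.
The target's mean motion on its circular orbit is ω₂ = √(μ/r₂³) = 1.0634×10^-4 rad/s.
Angle swept by the target during transfer: ω₂·t = 1.5517 rad = 88.91°.
The spacecraft traverses 180° on the transfer ellipse, so the target must lead by 180° − 88.91° = 91.1°.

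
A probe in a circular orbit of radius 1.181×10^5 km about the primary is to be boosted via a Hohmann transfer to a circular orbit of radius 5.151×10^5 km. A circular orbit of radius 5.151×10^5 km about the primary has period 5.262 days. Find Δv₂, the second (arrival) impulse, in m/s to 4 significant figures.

From Kepler's third law T² = 4π²r³/μ at r = 5.151×10^5 km, T = 5.262 days = 5.262 × 86400 s = 4.546368×10^5 s: μ = 4π²r³/T² = 2.61039×10^7 km³/s².
The Hohmann ellipse has a_t = (r₁ + r₂)/2 = 3.166×10^5 km.
Circular speed at r = 5.151×10^5 km: v_c = √(μ/r) = 7.119 km/s.
Transfer-orbit speed at the same r (vis-viva, a = a_t): v_t = √[μ(2/r − 1/a_t)] = 4.348 km/s.
Δv₂ = |v_t − v_c| = |4.348 − 7.119| = 2.771 km/s.

Δv₂ = 2771 m/s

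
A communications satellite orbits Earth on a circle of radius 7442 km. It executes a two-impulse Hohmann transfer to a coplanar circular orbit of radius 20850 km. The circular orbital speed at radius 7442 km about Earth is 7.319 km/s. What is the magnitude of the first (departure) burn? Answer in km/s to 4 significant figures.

Δv₁ = 1.567 km/s

From the circular-orbit relation v² = μ/r at r = 7442 km: μ = v²r = (7.319)² × 7442 = 3.98651×10^5 km³/s².
The Hohmann ellipse has a_t = (r₁ + r₂)/2 = 14146 km.
Circular speed at r = 7442 km: v_c = √(μ/r) = 7.319 km/s.
Transfer-orbit speed at the same r (vis-viva, a = a_t): v_t = √[μ(2/r − 1/a_t)] = 8.886 km/s.
Δv₁ = |v_t − v_c| = |8.886 − 7.319| = 1.567 km/s.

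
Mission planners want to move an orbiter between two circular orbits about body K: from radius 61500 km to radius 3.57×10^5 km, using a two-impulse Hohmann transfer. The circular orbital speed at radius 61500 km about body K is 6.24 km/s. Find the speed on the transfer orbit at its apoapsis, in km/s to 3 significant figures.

v = 1.40 km/s

From the circular-orbit relation v² = μ/r at r = 61500 km: μ = v²r = (6.24)² × 61500 = 2.39466×10^6 km³/s².
Transfer-ellipse semi-major axis a_t = (r₁ + r₂)/2 = (61500 + 3.570×10^5)/2 = 2.0925×10^5 km.
At apoapsis, r = 3.570×10^5 km.
From the vis-viva equation, v = √[μ(2/r − 1/a_t)] = 1.404 km/s.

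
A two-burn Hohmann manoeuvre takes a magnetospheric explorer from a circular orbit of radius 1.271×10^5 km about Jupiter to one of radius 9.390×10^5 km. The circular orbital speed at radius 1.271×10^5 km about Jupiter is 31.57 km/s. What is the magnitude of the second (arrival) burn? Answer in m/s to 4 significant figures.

Δv₂ = 5943 m/s

From the circular-orbit relation v² = μ/r at r = 1.271×10^5 km: μ = v²r = (31.57)² × 1.271×10^5 = 1.26676×10^8 km³/s².
Semi-major axis of the transfer orbit: a_t = (1.271×10^5 + 9.390×10^5)/2 = 5.3305×10^5 km.
Circular speed at r = 9.390×10^5 km: v_c = √(μ/r) = 11.615 km/s.
Vis-viva on the transfer ellipse at r = 9.390×10^5 km gives v_t = √[μ(2/r − 1/a_t)] = 5.6716 km/s.
Δv₂ = |v_t − v_c| = |5.6716 − 11.615| = 5.943 km/s.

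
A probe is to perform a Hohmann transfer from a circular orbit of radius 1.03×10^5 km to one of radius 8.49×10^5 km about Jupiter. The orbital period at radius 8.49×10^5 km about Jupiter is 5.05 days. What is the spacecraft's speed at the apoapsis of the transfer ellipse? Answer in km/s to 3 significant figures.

From Kepler's third law T² = 4π²r³/μ at r = 8.49×10^5 km, T = 5.05 days = 5.05 × 86400 s = 4.3632×10^5 s: μ = 4π²r³/T² = 1.26903×10^8 km³/s².
Transfer-ellipse semi-major axis a_t = (r₁ + r₂)/2 = (1.030×10^5 + 8.490×10^5)/2 = 4.760×10^5 km.
At apoapsis, r = 8.490×10^5 km.
Applying v² = μ(2/r − 1/a_t): v = 5.687 km/s.

v = 5.69 km/s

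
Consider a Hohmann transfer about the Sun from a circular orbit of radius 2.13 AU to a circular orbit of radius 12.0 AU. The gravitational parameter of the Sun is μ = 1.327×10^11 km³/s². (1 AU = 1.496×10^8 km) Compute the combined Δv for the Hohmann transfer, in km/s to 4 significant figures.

In km: r₁ = 2.13 × 1.496×10^8 = 3.18648×10^8 km; r₂ = 12.0 × 1.496×10^8 = 1.7952×10^9 km.
The Hohmann ellipse has a_t = (r₁ + r₂)/2 = 1.056924×10^9 km.
At r₁ the circular-orbit speed is v₁ = √(μ/r₁) = 20.407 km/s.
On the transfer ellipse at r₁, v² = μ(2/r − 1/a) gives v_p = √[μ(2/r₁ − 1/a_t)] = 26.596 km/s.
First burn Δv₁ = |v_p − v₁| = 6.189 km/s.
Circular speed at r₂: v₂ = √(μ/r₂) = 8.598 km/s.
Transfer-orbit speed at r₂: v_a = √[μ(2/r₂ − 1/a_t)] = 4.721 km/s.
Second burn Δv₂ = |v₂ − v_a| = 3.877 km/s.
Δv = Δv₁ + Δv₂ = 6.189 + 3.877 = 10.07 km/s.

Δv = 10.07 km/s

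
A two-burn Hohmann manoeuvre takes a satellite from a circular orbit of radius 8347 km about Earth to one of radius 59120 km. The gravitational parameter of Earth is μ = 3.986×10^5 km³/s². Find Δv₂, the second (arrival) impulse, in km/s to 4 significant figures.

Δv₂ = 1.305 km/s

The Hohmann ellipse has a_t = (r₁ + r₂)/2 = 33733.5 km.
On the circular orbit at r = 59120 km, v_c = √(μ/r) = 2.597 km/s.
Vis-viva on the transfer ellipse at r = 59120 km gives v_t = √[μ(2/r − 1/a_t)] = 1.292 km/s.
Δv₂ = |v_t − v_c| = |1.292 − 2.597| = 1.305 km/s.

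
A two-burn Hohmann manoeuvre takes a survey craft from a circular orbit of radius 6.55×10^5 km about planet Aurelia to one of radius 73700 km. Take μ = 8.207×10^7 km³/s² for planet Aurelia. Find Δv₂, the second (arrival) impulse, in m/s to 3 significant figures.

Δv₂ = 11400 m/s

Transfer-ellipse semi-major axis a_t = (r₁ + r₂)/2 = (6.550×10^5 + 73700)/2 = 3.6435×10^5 km.
On the circular orbit at r = 73700 km, v_c = √(μ/r) = 33.37 km/s.
Transfer-orbit speed at the same r (vis-viva, a = a_t): v_t = √[μ(2/r − 1/a_t)] = 44.74 km/s.
Δv₂ = |v_t − v_c| = |44.74 − 33.37| = 11.37 km/s.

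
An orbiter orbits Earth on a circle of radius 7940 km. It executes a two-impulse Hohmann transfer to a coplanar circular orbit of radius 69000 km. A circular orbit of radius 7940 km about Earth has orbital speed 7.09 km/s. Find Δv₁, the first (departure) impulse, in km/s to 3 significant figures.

Δv₁ = 2.41 km/s

From the circular-orbit relation v² = μ/r at r = 7940 km: μ = v²r = (7.09)² × 7940 = 3.99129×10^5 km³/s².
Transfer-ellipse semi-major axis a_t = (r₁ + r₂)/2 = (7940 + 69000)/2 = 38470 km.
Circular speed at r = 7940 km: v_c = √(μ/r) = 7.090 km/s.
Transfer-orbit speed at the same r (vis-viva, a = a_t): v_t = √[μ(2/r − 1/a_t)] = 9.495 km/s.
Δv₁ = |v_t − v_c| = |9.495 − 7.090| = 2.405 km/s.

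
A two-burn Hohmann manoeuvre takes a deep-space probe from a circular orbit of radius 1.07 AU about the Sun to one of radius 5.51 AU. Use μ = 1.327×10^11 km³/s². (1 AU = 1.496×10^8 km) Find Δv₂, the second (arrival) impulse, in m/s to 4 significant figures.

In km: r₁ = 1.07 × 1.496×10^8 = 1.60072×10^8 km; r₂ = 5.51 × 1.496×10^8 = 8.24296×10^8 km.
The Hohmann ellipse has a_t = (r₁ + r₂)/2 = 4.92184×10^8 km.
Circular speed at r = 8.24296×10^8 km: v_c = √(μ/r) = 12.688 km/s.
Vis-viva on the transfer ellipse at r = 8.24296×10^8 km gives v_t = √[μ(2/r − 1/a_t)] = 7.2358 km/s.
Δv₂ = |v_t − v_c| = |7.2358 − 12.688| = 5.452 km/s.

Δv₂ = 5452 m/s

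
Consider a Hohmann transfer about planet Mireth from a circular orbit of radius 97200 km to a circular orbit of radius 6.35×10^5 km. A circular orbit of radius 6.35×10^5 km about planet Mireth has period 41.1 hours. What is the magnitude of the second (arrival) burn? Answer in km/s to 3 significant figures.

From Kepler's third law T² = 4π²r³/μ at r = 6.35×10^5 km, T = 41.1 hours = 41.1 × 3600 s = 1.4796×10^5 s: μ = 4π²r³/T² = 4.61734×10^8 km³/s².
The Hohmann ellipse has a_t = (r₁ + r₂)/2 = 3.661×10^5 km.
Circular speed at r = 6.350×10^5 km: v_c = √(μ/r) = 26.966 km/s.
Transfer-orbit speed at the same r (vis-viva, a = a_t): v_t = √[μ(2/r − 1/a_t)] = 13.894 km/s.
Δv₂ = |v_t − v_c| = |13.894 − 26.966| = 13.07 km/s.

Δv₂ = 13.1 km/s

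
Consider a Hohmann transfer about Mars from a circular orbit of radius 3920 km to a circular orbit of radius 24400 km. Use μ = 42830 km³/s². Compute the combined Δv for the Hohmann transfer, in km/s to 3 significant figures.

Δv = 1.66 km/s

Transfer-ellipse semi-major axis a_t = (r₁ + r₂)/2 = (3920 + 24400)/2 = 14160 km.
Circular speed at r₁: v₁ = √(μ/r₁) = √(42830/3920) = 3.30545 km/s.
On the transfer ellipse at r₁, vis-viva equation gives v_p = √[μ(2/r₁ − 1/a_t)] = 4.33905 km/s.
First burn Δv₁ = |v_p − v₁| = 1.0336 km/s.
At r₂, v₂ = √(μ/r₂) = 1.32489 km/s.
Transfer-orbit speed at r₂: v_a = √[μ(2/r₂ − 1/a_t)] = 0.697093 km/s.
Second burn Δv₂ = |v₂ − v_a| = 0.62780 km/s.
Total Δv = Δv₁ + Δv₂ = 1.661 km/s.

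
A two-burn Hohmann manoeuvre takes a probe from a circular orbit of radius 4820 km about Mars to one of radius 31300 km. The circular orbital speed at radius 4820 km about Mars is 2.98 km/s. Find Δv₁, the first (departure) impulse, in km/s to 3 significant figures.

Δv₁ = 0.943 km/s

From the circular-orbit relation v² = μ/r at r = 4820 km: μ = v²r = (2.98)² × 4820 = 42803.5 km³/s².
The Hohmann ellipse has a_t = (r₁ + r₂)/2 = 18060 km.
On the circular orbit at r = 4820 km, v_c = √(μ/r) = 2.9800 km/s.
Vis-viva on the transfer ellipse at r = 4820 km gives v_t = √[μ(2/r − 1/a_t)] = 3.9231 km/s.
Δv₁ = |v_t − v_c| = |3.9231 − 2.9800| = 0.9431 km/s.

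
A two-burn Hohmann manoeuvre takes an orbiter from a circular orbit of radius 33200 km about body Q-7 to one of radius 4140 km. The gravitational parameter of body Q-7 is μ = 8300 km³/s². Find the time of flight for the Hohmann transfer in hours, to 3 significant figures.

t = 24.4 hours

Semi-major axis of the transfer orbit: a_t = (33200 + 4140)/2 = 18670 km.
Transfer time t = π√(a_t³/μ) = π√((18670)³ / 8300) = 87970 s.
Converting: 87970 s ÷ 3600 s/hour = 24.4 hours.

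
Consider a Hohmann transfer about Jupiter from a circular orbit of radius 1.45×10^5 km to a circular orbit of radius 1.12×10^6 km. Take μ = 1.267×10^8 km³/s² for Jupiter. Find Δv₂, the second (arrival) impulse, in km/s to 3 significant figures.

Δv₂ = 5.54 km/s

Transfer-ellipse semi-major axis a_t = (r₁ + r₂)/2 = (1.450×10^5 + 1.120×10^6)/2 = 6.325×10^5 km.
Circular speed at r = 1.120×10^6 km: v_c = √(μ/r) = 10.636024 km/s.
Vis-viva on the transfer ellipse at r = 1.120×10^6 km gives v_t = √[μ(2/r − 1/a_t)] = 5.0925234 km/s.
Δv₂ = |v_t − v_c| = |5.0925234 − 10.636024| = 5.544 km/s.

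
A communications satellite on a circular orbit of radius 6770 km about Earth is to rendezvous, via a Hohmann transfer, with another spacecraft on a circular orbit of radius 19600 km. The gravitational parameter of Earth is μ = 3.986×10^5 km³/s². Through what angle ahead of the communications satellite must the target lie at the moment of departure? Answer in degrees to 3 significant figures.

φ = 80.7°

Transfer-ellipse semi-major axis a_t = (r₁ + r₂)/2 = (6770 + 19600)/2 = 13185 km.
The half-period of the transfer ellipse is t = π√(a_t³/μ) = 7533.6 s.
Target angular speed ω₂ = √(μ/r₂³) = 2.3008×10^-4 rad/s.
Angle swept by the target during transfer: ω₂·t = 1.7333 rad = 99.31°.
Arrival is 180° from departure on the ellipse, so φ = 180° − 99.31° = 80.7°.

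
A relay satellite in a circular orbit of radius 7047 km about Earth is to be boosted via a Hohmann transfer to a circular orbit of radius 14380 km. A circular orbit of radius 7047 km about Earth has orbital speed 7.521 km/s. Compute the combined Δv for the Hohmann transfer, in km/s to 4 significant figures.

From the circular-orbit relation v² = μ/r at r = 7047 km: μ = v²r = (7.521)² × 7047 = 3.98617×10^5 km³/s².
Semi-major axis of the transfer orbit: a_t = (7047 + 14380)/2 = 10713.5 km.
At r₁ the circular-orbit speed is v₁ = √(μ/r₁) = 7.521 km/s.
Transfer-orbit speed at r₁ (vis-viva equation): v_p = √[μ(2/r₁ − 1/a_t)] = 8.713 km/s.
First burn Δv₁ = |v_p − v₁| = 1.192 km/s.
At r₂, v₂ = √(μ/r₂) = 5.2650 km/s.
Transfer-orbit speed at r₂: v_a = √[μ(2/r₂ − 1/a_t)] = 4.2701 km/s.
Second burn Δv₂ = |v₂ − v_a| = 0.9949 km/s.
Total Δv = Δv₁ + Δv₂ = 2.187 km/s.

Δv = 2.187 km/s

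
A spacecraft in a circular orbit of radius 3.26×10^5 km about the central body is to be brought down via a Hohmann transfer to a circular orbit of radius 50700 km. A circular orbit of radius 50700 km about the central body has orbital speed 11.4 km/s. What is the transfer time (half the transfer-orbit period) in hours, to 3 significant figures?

From the circular-orbit relation v² = μ/r at r = 50700 km: μ = v²r = (11.4)² × 50700 = 6.58897×10^6 km³/s².
Transfer-ellipse semi-major axis a_t = (r₁ + r₂)/2 = (3.260×10^5 + 50700)/2 = 1.8835×10^5 km.
By Kepler's third law the transfer-orbit period is T = 2π√(a_t³/μ), so t = T/2 = 1.000×10^5 s.
Converting: 1.000×10^5 s ÷ 3600 s/hour = 27.8 hours.

t = 27.8 hours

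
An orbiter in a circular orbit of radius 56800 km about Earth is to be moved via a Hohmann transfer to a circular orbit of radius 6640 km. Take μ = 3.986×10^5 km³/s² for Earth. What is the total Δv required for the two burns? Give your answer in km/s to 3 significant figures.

Semi-major axis of the transfer orbit: a_t = (56800 + 6640)/2 = 31720 km.
At r₁ the circular-orbit speed is v₁ = √(μ/r₁) = 2.649 km/s.
Transfer-orbit speed at r₁ (v² = μ(2/r − 1/a)): v_a = √[μ(2/r₁ − 1/a_t)] = 1.212 km/s.
First burn Δv₁ = |v_a − v₁| = 1.437 km/s.
At r₂, v₂ = √(μ/r₂) = 7.7479 km/s.
Transfer-orbit speed at r₂: v_p = √[μ(2/r₂ − 1/a_t)] = 10.368 km/s.
Second burn Δv₂ = |v₂ − v_p| = 2.620 km/s.
Δv = Δv₁ + Δv₂ = 1.437 + 2.620 = 4.057 km/s.

Δv = 4.06 km/s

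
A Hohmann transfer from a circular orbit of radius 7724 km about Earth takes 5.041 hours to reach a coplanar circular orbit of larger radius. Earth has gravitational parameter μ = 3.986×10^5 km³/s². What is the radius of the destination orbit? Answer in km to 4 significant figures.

r₂ = 39660 km

Transfer time t = 5.041 hours = 18147.6 s, and t = π√(a_t³/μ).
So a_t = (μ t²/π²)^(1/3) = (3.986×10^5 × (18147.6)² / π²)^(1/3) = 23693 km.
Since a_t = (r₁ + r₂)/2, r₂ = 2a_t − r₁ = 2×23693 − 7724 = 39662 km.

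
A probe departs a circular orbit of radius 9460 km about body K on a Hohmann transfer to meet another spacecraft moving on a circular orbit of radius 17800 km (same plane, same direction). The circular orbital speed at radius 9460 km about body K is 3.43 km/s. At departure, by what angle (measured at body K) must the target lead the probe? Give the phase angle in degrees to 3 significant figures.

φ = 59.4°

From the circular-orbit relation v² = μ/r at r = 9460 km: μ = v²r = (3.43)² × 9460 = 1.11296×10^5 km³/s².
Transfer-ellipse semi-major axis a_t = (r₁ + r₂)/2 = (9460 + 17800)/2 = 13630 km.
Transfer time t = π√(a_t³/μ) = 14980 s.
The target's mean motion on its circular orbit is ω₂ = √(μ/r₂³) = 1.405×10^-4 rad/s.
Angle swept by the target during transfer: ω₂·t = 2.105 rad = 120.6°.
Arrival is 180° from departure on the ellipse, so φ = 180° − 120.6° = 59.4°.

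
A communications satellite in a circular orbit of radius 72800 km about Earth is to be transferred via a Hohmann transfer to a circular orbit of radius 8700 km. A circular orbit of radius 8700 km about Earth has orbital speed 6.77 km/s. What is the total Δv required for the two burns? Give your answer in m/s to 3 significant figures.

Δv = 3540 m/s

From the circular-orbit relation v² = μ/r at r = 8700 km: μ = v²r = (6.77)² × 8700 = 3.98746×10^5 km³/s².
Semi-major axis of the transfer orbit: a_t = (72800 + 8700)/2 = 40750 km.
At r₁ the circular-orbit speed is v₁ = √(μ/r₁) = 2.340 km/s.
Transfer-orbit speed at r₁ (vis-viva equation): v_a = √[μ(2/r₁ − 1/a_t)] = 1.081 km/s.
First burn Δv₁ = |v_a − v₁| = 1.259 km/s.
Circular speed at r₂: v₂ = √(μ/r₂) = 6.770 km/s.
Transfer-orbit speed at r₂: v_p = √[μ(2/r₂ − 1/a_t)] = 9.049 km/s.
Second burn Δv₂ = |v₂ − v_p| = 2.279 km/s.
Δv = Δv₁ + Δv₂ = 1.259 + 2.279 = 3.538 km/s.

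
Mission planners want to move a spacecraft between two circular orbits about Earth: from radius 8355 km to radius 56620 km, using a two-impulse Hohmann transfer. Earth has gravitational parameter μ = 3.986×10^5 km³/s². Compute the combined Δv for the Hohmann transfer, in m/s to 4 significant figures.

Δv = 3519 m/s

Transfer-ellipse semi-major axis a_t = (r₁ + r₂)/2 = (8355 + 56620)/2 = 32487.5 km.
Circular speed at r₁: v₁ = √(μ/r₁) = √(3.986×10^5/8355) = 6.907 km/s.
On the transfer ellipse at r₁, vis-viva equation gives v_p = √[μ(2/r₁ − 1/a_t)] = 9.118 km/s.
First burn Δv₁ = |v_p − v₁| = 2.211 km/s.
At r₂, v₂ = √(μ/r₂) = 2.6533 km/s.
Transfer-orbit speed at r₂: v_a = √[μ(2/r₂ − 1/a_t)] = 1.3455 km/s.
Second burn Δv₂ = |v₂ − v_a| = 1.308 km/s.
Total Δv = Δv₁ + Δv₂ = 3.519 km/s.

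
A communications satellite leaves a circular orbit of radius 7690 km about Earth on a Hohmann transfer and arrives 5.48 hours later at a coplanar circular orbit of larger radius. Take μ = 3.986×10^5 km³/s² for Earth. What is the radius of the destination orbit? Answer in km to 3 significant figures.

Transfer time t = 5.48 hours = 19728 s, and t = π√(a_t³/μ).
So a_t = (μ t²/π²)^(1/3) = (3.986×10^5 × (19728)² / π²)^(1/3) = 25050 km.
Since a_t = (r₁ + r₂)/2, r₂ = 2a_t − r₁ = 2×25050 − 7690 = 42410 km.

r₂ = 42400 km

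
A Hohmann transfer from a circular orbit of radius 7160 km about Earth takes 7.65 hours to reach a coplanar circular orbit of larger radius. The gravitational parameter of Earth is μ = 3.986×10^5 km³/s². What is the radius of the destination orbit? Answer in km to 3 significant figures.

r₂ = 55400 km

Transfer time t = 7.65 hours = 27540 s, and t = π√(a_t³/μ).
So a_t = (μ t²/π²)^(1/3) = (3.986×10^5 × (27540)² / π²)^(1/3) = 31289 km.
Since a_t = (r₁ + r₂)/2, r₂ = 2a_t − r₁ = 2×31289 − 7160 = 55418 km.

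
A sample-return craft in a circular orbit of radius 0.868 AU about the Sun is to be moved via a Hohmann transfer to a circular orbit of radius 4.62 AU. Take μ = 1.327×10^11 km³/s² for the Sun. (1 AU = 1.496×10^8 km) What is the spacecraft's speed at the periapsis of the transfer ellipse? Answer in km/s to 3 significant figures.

v = 41.5 km/s

In km: r₁ = 0.868 × 1.496×10^8 = 1.298528×10^8 km; r₂ = 4.62 × 1.496×10^8 = 6.91152×10^8 km.
Transfer-ellipse semi-major axis a_t = (r₁ + r₂)/2 = (1.298528×10^8 + 6.91152×10^8)/2 = 4.105024×10^8 km.
At periapsis, r = 1.298528×10^8 km.
From the vis-viva equation, v = √[μ(2/r − 1/a_t)] = 41.48 km/s.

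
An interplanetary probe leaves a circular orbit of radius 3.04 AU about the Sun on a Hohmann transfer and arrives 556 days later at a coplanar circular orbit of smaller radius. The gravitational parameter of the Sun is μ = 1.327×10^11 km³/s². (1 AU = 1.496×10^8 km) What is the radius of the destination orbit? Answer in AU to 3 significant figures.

r₂ = 1.16 AU

In km: r₁ = 3.04 × 1.496×10^8 = 4.54784×10^8 km.
Transfer time t = 556 days = 4.80384×10^7 s, and t = π√(a_t³/μ).
So a_t = (μ t²/π²)^(1/3) = (1.327×10^11 × (4.80384×10^7)² / π²)^(1/3) = 3.1423×10^8 km.
Since a_t = (r₁ + r₂)/2, r₂ = 2a_t − r₁ = 2×3.1423×10^8 − 4.54784×10^8 = 1.73676×10^8 km.
In AU: r₂ = 1.73676×10^8 / 1.496×10^8 = 1.16 AU.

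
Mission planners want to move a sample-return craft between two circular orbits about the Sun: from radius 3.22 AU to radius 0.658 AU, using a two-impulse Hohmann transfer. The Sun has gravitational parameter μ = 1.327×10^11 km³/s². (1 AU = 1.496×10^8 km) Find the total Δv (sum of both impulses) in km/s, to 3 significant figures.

In km: r₁ = 3.22 × 1.496×10^8 = 4.81712×10^8 km; r₂ = 0.658 × 1.496×10^8 = 9.84368×10^7 km.
Transfer-ellipse semi-major axis a_t = (r₁ + r₂)/2 = (4.81712×10^8 + 9.84368×10^7)/2 = 2.900744×10^8 km.
Circular speed at r₁: v₁ = √(μ/r₁) = √(1.327×10^11/4.81712×10^8) = 16.5975 km/s.
Transfer-orbit speed at r₁ (vis-viva equation): v_a = √[μ(2/r₁ − 1/a_t)] = 9.66865 km/s.
First burn Δv₁ = |v_a − v₁| = 6.929 km/s.
At r₂, v₂ = √(μ/r₂) = 36.716 km/s.
Transfer-orbit speed at r₂: v_p = √[μ(2/r₂ − 1/a_t)] = 47.315 km/s.
Second burn Δv₂ = |v₂ − v_p| = 10.60 km/s.
Δv = Δv₁ + Δv₂ = 6.929 + 10.60 = 17.53 km/s.

Δv = 17.5 km/s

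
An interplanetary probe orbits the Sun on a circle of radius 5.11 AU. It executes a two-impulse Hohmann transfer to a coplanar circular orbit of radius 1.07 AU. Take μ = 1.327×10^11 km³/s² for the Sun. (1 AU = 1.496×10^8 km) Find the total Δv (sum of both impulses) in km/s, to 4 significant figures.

In km: r₁ = 5.11 × 1.496×10^8 = 7.64456×10^8 km; r₂ = 1.07 × 1.496×10^8 = 1.60072×10^8 km.
Semi-major axis of the transfer orbit: a_t = (7.64456×10^8 + 1.60072×10^8)/2 = 4.62264×10^8 km.
Circular speed at r₁: v₁ = √(μ/r₁) = √(1.327×10^11/7.64456×10^8) = 13.175 km/s.
On the transfer ellipse at r₁, vis-viva equation gives v_a = √[μ(2/r₁ − 1/a_t)] = 7.7530 km/s.
First burn Δv₁ = |v_a − v₁| = 5.422 km/s.
At r₂, v₂ = √(μ/r₂) = 28.792 km/s.
Transfer-orbit speed at r₂: v_p = √[μ(2/r₂ − 1/a_t)] = 37.026 km/s.
Second burn Δv₂ = |v₂ − v_p| = 8.234 km/s.
Δv = Δv₁ + Δv₂ = 5.422 + 8.234 = 13.66 km/s.

Δv = 13.66 km/s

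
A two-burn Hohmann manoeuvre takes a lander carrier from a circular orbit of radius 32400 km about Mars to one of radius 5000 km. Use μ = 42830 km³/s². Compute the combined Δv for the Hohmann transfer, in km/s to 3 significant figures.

Transfer-ellipse semi-major axis a_t = (r₁ + r₂)/2 = (32400 + 5000)/2 = 18700 km.
Circular speed at r₁: v₁ = √(μ/r₁) = √(42830/32400) = 1.1497 km/s.
Transfer-orbit speed at r₁ (vis-viva): v_a = √[μ(2/r₁ − 1/a_t)] = 0.59452 km/s.
First burn Δv₁ = |v_a − v₁| = 0.5552 km/s.
At r₂, v₂ = √(μ/r₂) = 2.9268 km/s.
Transfer-orbit speed at r₂: v_p = √[μ(2/r₂ − 1/a_t)] = 3.8525 km/s.
Second burn Δv₂ = |v₂ − v_p| = 0.9257 km/s.
Δv = Δv₁ + Δv₂ = 0.5552 + 0.9257 = 1.481 km/s.

Δv = 1.48 km/s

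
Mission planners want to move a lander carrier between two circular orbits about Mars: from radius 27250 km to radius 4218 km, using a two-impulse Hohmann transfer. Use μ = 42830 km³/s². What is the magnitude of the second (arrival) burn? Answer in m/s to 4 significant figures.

Δv₂ = 1007 m/s

Semi-major axis of the transfer orbit: a_t = (27250 + 4218)/2 = 15734 km.
Circular speed at r = 4218 km: v_c = √(μ/r) = 3.187 km/s.
Transfer-orbit speed at the same r (vis-viva, a = a_t): v_t = √[μ(2/r − 1/a_t)] = 4.194 km/s.
Δv₂ = |v_t − v_c| = |4.194 − 3.187| = 1.007 km/s.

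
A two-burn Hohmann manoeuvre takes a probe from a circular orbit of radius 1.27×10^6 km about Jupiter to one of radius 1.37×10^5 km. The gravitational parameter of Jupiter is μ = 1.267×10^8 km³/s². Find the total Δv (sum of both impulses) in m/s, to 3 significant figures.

Δv = 16000 m/s

Semi-major axis of the transfer orbit: a_t = (1.270×10^6 + 1.370×10^5)/2 = 7.035×10^5 km.
At r₁ the circular-orbit speed is v₁ = √(μ/r₁) = 9.988 km/s.
Transfer-orbit speed at r₁ (v² = μ(2/r − 1/a)): v_a = √[μ(2/r₁ − 1/a_t)] = 4.408 km/s.
First burn Δv₁ = |v_a − v₁| = 5.580 km/s.
At r₂, v₂ = √(μ/r₂) = 30.41 km/s.
Transfer-orbit speed at r₂: v_p = √[μ(2/r₂ − 1/a_t)] = 40.86 km/s.
Second burn Δv₂ = |v₂ − v_p| = 10.45 km/s.
Δv = Δv₁ + Δv₂ = 5.580 + 10.45 = 16.03 km/s.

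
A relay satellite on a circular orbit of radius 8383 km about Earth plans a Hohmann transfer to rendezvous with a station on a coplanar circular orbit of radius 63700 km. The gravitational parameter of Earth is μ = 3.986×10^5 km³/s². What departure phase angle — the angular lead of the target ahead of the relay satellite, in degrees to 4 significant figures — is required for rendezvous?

φ = 103.4°

The Hohmann ellipse has a_t = (r₁ + r₂)/2 = 36041.5 km.
The half-period of the transfer ellipse is t = π√(a_t³/μ) = 34047.5 s.
The target's mean motion on its circular orbit is ω₂ = √(μ/r₂³) = 3.92699×10^-5 rad/s.
Angle swept by the target during transfer: ω₂·t = 1.33704 rad = 76.61°.
The relay satellite traverses 180° on the transfer ellipse, so the target must lead by 180° − 76.61° = 103.4°.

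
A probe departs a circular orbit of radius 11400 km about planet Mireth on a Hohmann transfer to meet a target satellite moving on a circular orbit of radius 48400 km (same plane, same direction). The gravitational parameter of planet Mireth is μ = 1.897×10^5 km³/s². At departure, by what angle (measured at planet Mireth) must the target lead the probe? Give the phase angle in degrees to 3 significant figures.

Semi-major axis of the transfer orbit: a_t = (11400 + 48400)/2 = 29900 km.
The half-period of the transfer ellipse is t = π√(a_t³/μ) = 37293 s.
Target angular speed ω₂ = √(μ/r₂³) = 4.0904×10^-5 rad/s.
Angle swept by the target during transfer: ω₂·t = 1.5254 rad = 87.40°.
The probe traverses 180° on the transfer ellipse, so the target must lead by 180° − 87.40° = 92.6°.

φ = 92.6°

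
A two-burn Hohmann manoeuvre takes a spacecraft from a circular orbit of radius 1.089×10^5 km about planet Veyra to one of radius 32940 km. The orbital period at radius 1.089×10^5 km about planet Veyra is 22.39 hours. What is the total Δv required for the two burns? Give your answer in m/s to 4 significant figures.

From Kepler's third law T² = 4π²r³/μ at r = 1.089×10^5 km, T = 22.39 hours = 22.39 × 3600 s = 80604 s: μ = 4π²r³/T² = 7.84748×10^6 km³/s².
Semi-major axis of the transfer orbit: a_t = (1.089×10^5 + 32940)/2 = 70920 km.
At r₁ the circular-orbit speed is v₁ = √(μ/r₁) = 8.4889 km/s.
On the transfer ellipse at r₁, vis-viva gives v_a = √[μ(2/r₁ − 1/a_t)] = 5.7853 km/s.
First burn Δv₁ = |v_a − v₁| = 2.7036 km/s.
At r₂, v₂ = √(μ/r₂) = 15.4349 km/s.
Transfer-orbit speed at r₂: v_p = √[μ(2/r₂ − 1/a_t)] = 19.1264 km/s.
Second burn Δv₂ = |v₂ − v_p| = 3.6915 km/s.
Δv = Δv₁ + Δv₂ = 2.7036 + 3.6915 = 6.395 km/s.

Δv = 6395 m/s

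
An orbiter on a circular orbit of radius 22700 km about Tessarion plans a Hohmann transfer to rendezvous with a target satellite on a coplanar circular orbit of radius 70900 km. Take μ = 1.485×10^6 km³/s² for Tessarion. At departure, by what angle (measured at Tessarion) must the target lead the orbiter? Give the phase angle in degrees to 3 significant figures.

φ = 83.5°

The Hohmann ellipse has a_t = (r₁ + r₂)/2 = 46800 km.
Transfer time t = π√(a_t³/μ) = 26100 s.
The target's mean motion on its circular orbit is ω₂ = √(μ/r₂³) = 6.455×10^-5 rad/s.
Angle swept by the target during transfer: ω₂·t = 1.6848 rad = 96.53°.
Arrival is 180° from departure on the ellipse, so φ = 180° − 96.53° = 83.5°.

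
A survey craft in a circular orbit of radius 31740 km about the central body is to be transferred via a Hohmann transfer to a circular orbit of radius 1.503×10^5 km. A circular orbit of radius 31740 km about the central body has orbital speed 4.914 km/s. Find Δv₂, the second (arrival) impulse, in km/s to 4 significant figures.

From the circular-orbit relation v² = μ/r at r = 31740 km: μ = v²r = (4.914)² × 31740 = 7.66438×10^5 km³/s².
The Hohmann ellipse has a_t = (r₁ + r₂)/2 = 91020 km.
On the circular orbit at r = 1.503×10^5 km, v_c = √(μ/r) = 2.2582 km/s.
Vis-viva on the transfer ellipse at r = 1.503×10^5 km gives v_t = √[μ(2/r − 1/a_t)] = 1.3335 km/s.
Δv₂ = |v_t − v_c| = |1.3335 − 2.2582| = 0.9247 km/s.

Δv₂ = 0.9247 km/s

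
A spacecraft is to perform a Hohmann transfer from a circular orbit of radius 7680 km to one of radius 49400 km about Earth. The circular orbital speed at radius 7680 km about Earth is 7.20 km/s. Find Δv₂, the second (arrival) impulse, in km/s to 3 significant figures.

Δv₂ = 1.37 km/s

From the circular-orbit relation v² = μ/r at r = 7680 km: μ = v²r = (7.20)² × 7680 = 3.98131×10^5 km³/s².
The Hohmann ellipse has a_t = (r₁ + r₂)/2 = 28540 km.
On the circular orbit at r = 49400 km, v_c = √(μ/r) = 2.839 km/s.
Vis-viva on the transfer ellipse at r = 49400 km gives v_t = √[μ(2/r − 1/a_t)] = 1.473 km/s.
Δv₂ = |v_t − v_c| = |1.473 − 2.839| = 1.366 km/s.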